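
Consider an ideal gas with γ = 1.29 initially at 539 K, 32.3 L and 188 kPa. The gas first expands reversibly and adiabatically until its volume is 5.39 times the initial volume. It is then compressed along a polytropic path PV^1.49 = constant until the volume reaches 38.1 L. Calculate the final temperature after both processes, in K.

696 K

n = P₁V₁/(RT₁) = 188×32.3/(8.314×539) = 1.36 mol.
Step 1 — Adiabatic: TV^(γ−1) = const ⇒ T₂ = 539×(0.186)^0.290 = 331 K; PV^γ = const ⇒ P₂ = 21.4 kPa.
ΔU = nCvΔT = 1.36×28.7×(331−539) = -8090 J.
Q = 0 for an adiabatic process, so W = −ΔU = 8090 J.
State after step 1: P = 21.4 kPa, V = 174 L, T = 331 K.
Step 2 — Polytropic n=1.49: T₂ = T₁(V₁/V₂)^(n−1) = 331×(4.57)^0.49 = 696 K; P₂ = P₁(V₁/V₂)^n = 206 kPa.
W = (P₁V₁−P₂V₂)/(n−1) = (21.4×174−206×38.1)/0.49 = -8400 J.
ΔU = nCvΔT = 1.36×28.7×(696−331) = 14200 J.
Q = ΔU + W = 5800 J.
Net over both steps: W = -312 J, Q = 5800 J, ΔU = 6110 J.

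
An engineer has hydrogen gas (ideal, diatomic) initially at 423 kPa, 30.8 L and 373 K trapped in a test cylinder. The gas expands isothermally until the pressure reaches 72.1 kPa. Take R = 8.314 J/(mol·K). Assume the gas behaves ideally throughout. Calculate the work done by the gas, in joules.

n = P₁V₁/(RT₁) = 423×30.8/(8.314×373) = 4.20 mol.
Isothermal: T stays 373 K; PV = const ⇒ V₂ = 181 L, P₂ = 72.1 kPa.
W = nRT ln(V₂/V₁) = 4.20×8.314×373×ln(5.87) = 23100 J.

23100 J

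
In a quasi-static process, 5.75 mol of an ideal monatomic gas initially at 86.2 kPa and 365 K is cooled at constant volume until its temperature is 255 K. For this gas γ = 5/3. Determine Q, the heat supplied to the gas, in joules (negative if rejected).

V₁ = nRT₁/P₁ = 5.75×8.314×365/86.2 = 202 L.
Isochoric: V stays 202 L; P/T = const ⇒ T₂ = 255 K, P₂ = 60.2 kPa.
W = 0 (no volume change).
ΔU = nCvΔT = 5.75×12.5×(255−365) = -7890 J.
Q = ΔU = -7890 J.

-7890 J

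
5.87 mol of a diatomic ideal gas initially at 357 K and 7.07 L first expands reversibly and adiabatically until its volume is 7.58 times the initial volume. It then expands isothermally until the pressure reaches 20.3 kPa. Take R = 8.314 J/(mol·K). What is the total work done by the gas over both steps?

39400 J

P₁ = nRT₁/V₁ = 5.87×8.314×357/7.07 = 2460 kPa.
Step 1 — Adiabatic: TV^(γ−1) = const ⇒ T₂ = 357×(0.132)^0.400 = 159 K; PV^γ = const ⇒ P₂ = 145 kPa.
ΔU = nCvΔT = 5.87×20.8×(159−357) = -24200 J.
Q = 0 for an adiabatic process, so W = −ΔU = 24200 J.
State after step 1: P = 145 kPa, V = 53.6 L, T = 159 K.
Step 2 — Isothermal: T stays 159 K; PV = const ⇒ V₂ = 382 L, P₂ = 20.3 kPa.
ΔU = 0 (ideal gas, T constant).
W = nRT ln(V₂/V₁) = 5.87×8.314×159×ln(7.12) = 15200 J.
Q = ΔU + W = 15200 J.
Net over both steps: W = 39400 J, Q = 15200 J, ΔU = -24200 J.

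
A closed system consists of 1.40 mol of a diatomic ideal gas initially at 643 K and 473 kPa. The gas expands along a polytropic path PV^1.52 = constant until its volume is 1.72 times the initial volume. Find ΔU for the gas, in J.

-4600 J

V₁ = nRT₁/P₁ = 1.40×8.314×643/473 = 15.8 L.
Polytropic n=1.52: T₂ = T₁(V₁/V₂)^(n−1) = 643×(0.581)^0.52 = 485 K; P₂ = P₁(V₁/V₂)^n = 207 kPa.
For an ideal gas ΔU = nCvΔT with Cv = (5/2)R = 20.8 J/(mol·K).
ΔU = 1.40×20.8×(485−643) = -4600 J.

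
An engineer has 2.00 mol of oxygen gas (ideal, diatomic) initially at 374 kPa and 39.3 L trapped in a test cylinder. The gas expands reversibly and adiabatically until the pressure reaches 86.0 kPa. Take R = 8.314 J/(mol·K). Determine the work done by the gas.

12600 J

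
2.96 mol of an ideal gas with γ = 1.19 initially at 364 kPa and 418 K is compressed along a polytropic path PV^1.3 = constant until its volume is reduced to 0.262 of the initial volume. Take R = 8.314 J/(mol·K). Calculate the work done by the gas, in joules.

V₁ = nRT₁/P₁ = 2.96×8.314×418/364 = 28.3 L.
Polytropic n=1.3: T₂ = T₁(V₁/V₂)^(n−1) = 418×(3.82)^0.30 = 625 K; P₂ = P₁(V₁/V₂)^n = 2080 kPa.
W = (P₁V₁−P₂V₂)/(n−1) = (364×28.3−2080×7.40)/0.30 = -17000 J.

-17000 J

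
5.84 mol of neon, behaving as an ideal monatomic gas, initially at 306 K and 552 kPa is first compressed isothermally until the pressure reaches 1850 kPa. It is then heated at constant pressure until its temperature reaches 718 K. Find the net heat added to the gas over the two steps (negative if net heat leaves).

32000 J

V₁ = nRT₁/P₁ = 5.84×8.314×306/552 = 26.9 L.
Step 1 — Isothermal: T stays 306 K; PV = const ⇒ V₂ = 8.03 L, P₂ = 1850 kPa.
ΔU = 0 (ideal gas, T constant).
W = nRT ln(V₂/V₁) = 5.84×8.314×306×ln(0.298) = -18000 J.
Q = ΔU + W = -18000 J.
State after step 1: P = 1850 kPa, V = 8.03 L, T = 306 K.
Step 2 — Isobaric: P stays 1850 kPa; V/T = const ⇒ T₂ = 718 K, V₂ = 18.8 L.
W = PΔV = 1850×(18.8−8.03) kPa·L = 20000 J.
ΔU = nCvΔT = 5.84×12.5×(718−306) = 30000 J.
Q = ΔU + W = nCpΔT = 50000 J.
Net over both steps: W = 2040 J, Q = 32000 J, ΔU = 30000 J.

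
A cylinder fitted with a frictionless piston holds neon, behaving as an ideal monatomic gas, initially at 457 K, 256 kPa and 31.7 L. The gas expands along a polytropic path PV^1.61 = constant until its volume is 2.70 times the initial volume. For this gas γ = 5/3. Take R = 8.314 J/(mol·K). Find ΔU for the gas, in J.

n = P₁V₁/(RT₁) = 256×31.7/(8.314×457) = 2.14 mol.
Polytropic n=1.61: T₂ = T₁(V₁/V₂)^(n−1) = 457×(0.370)^0.61 = 249 K; P₂ = P₁(V₁/V₂)^n = 51.7 kPa.
For an ideal gas ΔU = nCvΔT with Cv = (3/2)R = 12.5 J/(mol·K).
ΔU = 2.14×12.5×(249−457) = -5530 J.

-5530 J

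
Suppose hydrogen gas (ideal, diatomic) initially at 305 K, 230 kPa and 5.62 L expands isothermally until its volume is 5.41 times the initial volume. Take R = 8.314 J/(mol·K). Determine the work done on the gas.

-2180 J

n = P₁V₁/(RT₁) = 230×5.62/(8.314×305) = 0.510 mol.
Isothermal: T stays 305 K; PV = const ⇒ V₂ = 30.4 L, P₂ = 42.5 kPa.
W = nRT ln(V₂/V₁) = 0.510×8.314×305×ln(5.41) = 2180 J.
Work done on the gas = −W_by = -2180 J.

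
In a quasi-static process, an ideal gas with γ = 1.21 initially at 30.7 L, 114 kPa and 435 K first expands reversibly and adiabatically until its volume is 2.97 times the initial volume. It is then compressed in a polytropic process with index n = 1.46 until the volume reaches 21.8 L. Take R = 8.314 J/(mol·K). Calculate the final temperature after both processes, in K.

668 K

n = P₁V₁/(RT₁) = 114×30.7/(8.314×435) = 0.968 mol.
Step 1 — Adiabatic: TV^(γ−1) = const ⇒ T₂ = 435×(0.337)^0.210 = 346 K; PV^γ = const ⇒ P₂ = 30.5 kPa.
ΔU = nCvΔT = 0.968×39.6×(346−435) = -3410 J.
Q = 0 for an adiabatic process, so W = −ΔU = 3410 J.
State after step 1: P = 30.5 kPa, V = 91.2 L, T = 346 K.
Step 2 — Polytropic n=1.46: T₂ = T₁(V₁/V₂)^(n−1) = 346×(4.18)^0.46 = 668 K; P₂ = P₁(V₁/V₂)^n = 247 kPa.
W = (P₁V₁−P₂V₂)/(n−1) = (30.5×91.2−247×21.8)/0.46 = -5640 J.
ΔU = nCvΔT = 0.968×39.6×(668−346) = 12300 J.
Q = ΔU + W = 6710 J.
Net over both steps: W = -2230 J, Q = 6710 J, ΔU = 8940 J.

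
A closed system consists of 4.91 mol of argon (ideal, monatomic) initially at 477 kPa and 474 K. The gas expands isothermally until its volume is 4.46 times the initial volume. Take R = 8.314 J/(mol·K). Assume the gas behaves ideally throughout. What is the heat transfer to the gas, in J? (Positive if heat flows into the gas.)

V₁ = nRT₁/P₁ = 4.91×8.314×474/477 = 40.6 L.
Isothermal: T stays 474 K; PV = const ⇒ V₂ = 181 L, P₂ = 107 kPa.
ΔU = 0 (ideal gas, T constant).
W = nRT ln(V₂/V₁) = 4.91×8.314×474×ln(4.46) = 28900 J.
Q = ΔU + W = 28900 J.

28900 J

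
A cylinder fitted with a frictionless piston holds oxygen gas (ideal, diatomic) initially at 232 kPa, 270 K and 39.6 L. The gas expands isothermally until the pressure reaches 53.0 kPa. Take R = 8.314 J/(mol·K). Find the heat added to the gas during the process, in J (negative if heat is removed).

13600 J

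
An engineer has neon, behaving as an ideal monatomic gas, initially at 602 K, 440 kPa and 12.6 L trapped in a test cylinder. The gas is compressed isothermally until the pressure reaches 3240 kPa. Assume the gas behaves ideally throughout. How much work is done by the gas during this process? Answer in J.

n = P₁V₁/(RT₁) = 440×12.6/(8.314×602) = 1.11 mol.
Isothermal: T stays 602 K; PV = const ⇒ V₂ = 1.71 L, P₂ = 3240 kPa.
W = nRT ln(V₂/V₁) = 1.11×8.314×602×ln(0.136) = -11100 J.

-11100 J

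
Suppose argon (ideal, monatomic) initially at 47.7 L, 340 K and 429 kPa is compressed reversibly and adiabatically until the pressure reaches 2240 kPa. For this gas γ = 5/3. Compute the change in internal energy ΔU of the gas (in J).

n = P₁V₁/(RT₁) = 429×47.7/(8.314×340) = 7.24 mol.
Adiabatic: T₂/T₁ = (P₂/P₁)^((γ−1)/γ) ⇒ T₂ = 340×(5.22)^0.400 = 659 K; V₂ = 17.7 L.
For an ideal gas ΔU = nCvΔT with Cv = (3/2)R = 12.5 J/(mol·K).
ΔU = 7.24×12.5×(659−340) = 28800 J.

28800 J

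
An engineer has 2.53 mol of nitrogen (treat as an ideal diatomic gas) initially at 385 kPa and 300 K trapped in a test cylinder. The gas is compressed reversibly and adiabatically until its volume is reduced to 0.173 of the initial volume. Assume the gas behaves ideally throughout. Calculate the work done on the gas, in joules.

V₁ = nRT₁/P₁ = 2.53×8.314×300/385 = 16.4 L.
Adiabatic: TV^(γ−1) = const ⇒ T₂ = 300×(5.78)^0.400 = 605 K; PV^γ = const ⇒ P₂ = 4490 kPa.
ΔU = nCvΔT = 2.53×20.8×(605−300) = 16000 J.
Q = 0 for an adiabatic process, so W = −ΔU = -16000 J.
Work done on the gas = −W_by = 16000 J.

16000 J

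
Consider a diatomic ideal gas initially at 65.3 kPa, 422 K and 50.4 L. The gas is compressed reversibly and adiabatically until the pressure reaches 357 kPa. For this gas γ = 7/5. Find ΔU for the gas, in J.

5140 J

n = P₁V₁/(RT₁) = 65.3×50.4/(8.314×422) = 0.938 mol.
Adiabatic: T₂/T₁ = (P₂/P₁)^((γ−1)/γ) ⇒ T₂ = 422×(5.47)^0.286 = 686 K; V₂ = 15.0 L.
For an ideal gas ΔU = nCvΔT with Cv = (5/2)R = 20.8 J/(mol·K).
ΔU = 0.938×20.8×(686−422) = 5140 J.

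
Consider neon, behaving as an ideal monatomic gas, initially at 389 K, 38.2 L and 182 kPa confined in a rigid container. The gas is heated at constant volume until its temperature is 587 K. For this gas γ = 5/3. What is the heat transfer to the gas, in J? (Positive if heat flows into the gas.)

5310 J

n = P₁V₁/(RT₁) = 182×38.2/(8.314×389) = 2.15 mol.
Isochoric: V stays 38.2 L; P/T = const ⇒ T₂ = 587 K, P₂ = 275 kPa.
W = 0 (no volume change).
ΔU = nCvΔT = 2.15×12.5×(587−389) = 5310 J.
Q = ΔU = 5310 J.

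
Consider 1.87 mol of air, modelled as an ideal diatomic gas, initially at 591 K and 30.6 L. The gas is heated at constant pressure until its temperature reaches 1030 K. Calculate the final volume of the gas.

53.3 L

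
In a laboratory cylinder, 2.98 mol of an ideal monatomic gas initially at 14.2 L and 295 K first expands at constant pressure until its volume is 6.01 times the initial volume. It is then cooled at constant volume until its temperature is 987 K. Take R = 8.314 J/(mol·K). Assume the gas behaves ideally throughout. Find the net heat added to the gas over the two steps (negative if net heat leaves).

62300 J

P₁ = nRT₁/V₁ = 2.98×8.314×295/14.2 = 515 kPa.
Step 1 — Isobaric: P stays 515 kPa; V/T = const ⇒ T₂ = 1770 K, V₂ = 85.3 L.
W = PΔV = 515×(85.3−14.2) kPa·L = 36600 J.
ΔU = nCvΔT = 2.98×12.5×(1770−295) = 54900 J.
Q = ΔU + W = nCpΔT = 91500 J.
State after step 1: P = 515 kPa, V = 85.3 L, T = 1770 K.
Step 2 — Isochoric: V stays 85.3 L; P/T = const ⇒ T₂ = 987 K, P₂ = 287 kPa.
W = 0 (no volume change).
ΔU = nCvΔT = 2.98×12.5×(987−1770) = -29200 J.
Q = ΔU = -29200 J.
Net over both steps: W = 36600 J, Q = 62300 J, ΔU = 25700 J.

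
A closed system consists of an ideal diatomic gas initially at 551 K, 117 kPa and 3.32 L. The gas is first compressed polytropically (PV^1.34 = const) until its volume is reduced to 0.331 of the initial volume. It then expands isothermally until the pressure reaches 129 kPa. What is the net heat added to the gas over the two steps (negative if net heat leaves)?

n = P₁V₁/(RT₁) = 117×3.32/(8.314×551) = 0.0848 mol.
Step 1 — Polytropic n=1.34: T₂ = T₁(V₁/V₂)^(n−1) = 551×(3.02)^0.34 = 802 K; P₂ = P₁(V₁/V₂)^n = 515 kPa.
W = (P₁V₁−P₂V₂)/(n−1) = (117×3.32−515×1.10)/0.34 = -521 J.
ΔU = nCvΔT = 0.0848×20.8×(802−551) = 443 J.
Q = ΔU + W = -78.2 J.
State after step 1: P = 515 kPa, V = 1.10 L, T = 802 K.
Step 2 — Isothermal: T stays 802 K; PV = const ⇒ V₂ = 4.39 L, P₂ = 129 kPa.
ΔU = 0 (ideal gas, T constant).
W = nRT ln(V₂/V₁) = 0.0848×8.314×802×ln(3.99) = 783 J.
Q = ΔU + W = 783 J.
Net over both steps: W = 262 J, Q = 705 J, ΔU = 443 J.

705 J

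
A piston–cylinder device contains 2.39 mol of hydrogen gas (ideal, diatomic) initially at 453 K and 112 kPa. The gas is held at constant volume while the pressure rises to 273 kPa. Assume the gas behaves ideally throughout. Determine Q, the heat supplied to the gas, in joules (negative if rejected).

V₁ = nRT₁/P₁ = 2.39×8.314×453/112 = 80.4 L.
Isochoric: V stays 80.4 L; P/T = const ⇒ T₂ = 1100 K, P₂ = 273 kPa.
W = 0 (no volume change).
ΔU = nCvΔT = 2.39×20.8×(1100−453) = 32300 J.
Q = ΔU = 32300 J.

32300 J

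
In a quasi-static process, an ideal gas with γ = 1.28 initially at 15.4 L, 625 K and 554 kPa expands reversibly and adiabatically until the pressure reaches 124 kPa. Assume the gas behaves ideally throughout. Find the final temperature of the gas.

450 K

Adiabatic: T₂/T₁ = (P₂/P₁)^((γ−1)/γ) ⇒ T₂ = 625×(0.224)^0.219 = 450 K; V₂ = 49.6 L.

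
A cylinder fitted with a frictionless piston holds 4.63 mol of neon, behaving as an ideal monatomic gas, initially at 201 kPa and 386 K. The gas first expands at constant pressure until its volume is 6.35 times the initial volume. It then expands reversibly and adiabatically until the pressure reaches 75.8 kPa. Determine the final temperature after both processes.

1660 K

V₁ = nRT₁/P₁ = 4.63×8.314×386/201 = 73.9 L.
Step 1 — Isobaric: P stays 201 kPa; V/T = const ⇒ T₂ = 2450 K, V₂ = 469 L.
W = PΔV = 201×(469−73.9) kPa·L = 79500 J.
ΔU = nCvΔT = 4.63×12.5×(2450−386) = 119000 J.
Q = ΔU + W = nCpΔT = 199000 J.
State after step 1: P = 201 kPa, V = 469 L, T = 2450 K.
Step 2 — Adiabatic: T₂/T₁ = (P₂/P₁)^((γ−1)/γ) ⇒ T₂ = 2450×(0.377)^0.400 = 1660 K; V₂ = 843 L.
ΔU = nCvΔT = 4.63×12.5×(1660−2450) = -45700 J.
Q = 0 for an adiabatic process, so W = −ΔU = 45700 J.
Net over both steps: W = 125000 J, Q = 199000 J, ΔU = 73500 J.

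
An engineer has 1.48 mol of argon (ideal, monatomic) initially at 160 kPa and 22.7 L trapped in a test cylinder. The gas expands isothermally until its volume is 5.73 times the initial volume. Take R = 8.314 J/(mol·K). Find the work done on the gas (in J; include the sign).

-6340 J

T₁ = P₁V₁/(nR) = 160×22.7/(1.48×8.314) = 295 K.
Isothermal: T stays 295 K; PV = const ⇒ V₂ = 130 L, P₂ = 27.9 kPa.
W = nRT ln(V₂/V₁) = 1.48×8.314×295×ln(5.73) = 6340 J.
Work done on the gas = −W_by = -6340 J.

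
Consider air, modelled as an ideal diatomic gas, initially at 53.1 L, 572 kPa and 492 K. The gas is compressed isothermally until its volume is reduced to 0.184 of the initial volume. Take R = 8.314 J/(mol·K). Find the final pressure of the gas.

Isothermal: T stays 492 K; PV = const ⇒ V₂ = 9.77 L, P₂ = 3110 kPa.

3110 kPa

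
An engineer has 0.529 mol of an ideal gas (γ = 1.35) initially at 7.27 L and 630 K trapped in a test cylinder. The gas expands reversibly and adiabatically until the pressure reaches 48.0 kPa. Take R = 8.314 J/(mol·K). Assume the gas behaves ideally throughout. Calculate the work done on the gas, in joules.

-3290 J

P₁ = nRT₁/V₁ = 0.529×8.314×630/7.27 = 381 kPa.
Adiabatic: T₂/T₁ = (P₂/P₁)^((γ−1)/γ) ⇒ T₂ = 630×(0.126)^0.259 = 368 K; V₂ = 33.7 L.
ΔU = nCvΔT = 0.529×23.8×(368−630) = -3290 J.
Q = 0 for an adiabatic process, so W = −ΔU = 3290 J.
Work done on the gas = −W_by = -3290 J.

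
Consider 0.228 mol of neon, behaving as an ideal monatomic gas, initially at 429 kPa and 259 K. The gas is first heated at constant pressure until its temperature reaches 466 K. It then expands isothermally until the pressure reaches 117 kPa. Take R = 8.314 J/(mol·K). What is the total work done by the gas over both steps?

1540 J

V₁ = nRT₁/P₁ = 0.228×8.314×259/429 = 1.14 L.
Step 1 — Isobaric: P stays 429 kPa; V/T = const ⇒ T₂ = 466 K, V₂ = 2.06 L.
W = PΔV = 429×(2.06−1.14) kPa·L = 392 J.
ΔU = nCvΔT = 0.228×12.5×(466−259) = 589 J.
Q = ΔU + W = nCpΔT = 981 J.
State after step 1: P = 429 kPa, V = 2.06 L, T = 466 K.
Step 2 — Isothermal: T stays 466 K; PV = const ⇒ V₂ = 7.55 L, P₂ = 117 kPa.
ΔU = 0 (ideal gas, T constant).
W = nRT ln(V₂/V₁) = 0.228×8.314×466×ln(3.67) = 1150 J.
Q = ΔU + W = 1150 J.
Net over both steps: W = 1540 J, Q = 2130 J, ΔU = 589 J.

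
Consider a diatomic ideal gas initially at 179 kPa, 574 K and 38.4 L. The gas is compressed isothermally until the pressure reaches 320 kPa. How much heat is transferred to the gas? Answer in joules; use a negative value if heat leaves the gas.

n = P₁V₁/(RT₁) = 179×38.4/(8.314×574) = 1.44 mol.
Isothermal: T stays 574 K; PV = const ⇒ V₂ = 21.5 L, P₂ = 320 kPa.
ΔU = 0 (ideal gas, T constant).
W = nRT ln(V₂/V₁) = 1.44×8.314×574×ln(0.559) = -3990 J.
Q = ΔU + W = -3990 J.

-3990 J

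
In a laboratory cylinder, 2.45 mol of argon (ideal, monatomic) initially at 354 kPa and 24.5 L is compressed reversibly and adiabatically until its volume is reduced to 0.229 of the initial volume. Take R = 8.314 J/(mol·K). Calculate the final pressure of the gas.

4130 kPa

T₁ = P₁V₁/(nR) = 354×24.5/(2.45×8.314) = 426 K.
Adiabatic: TV^(γ−1) = const ⇒ T₂ = 426×(4.37)^0.667 = 1140 K; PV^γ = const ⇒ P₂ = 4130 kPa.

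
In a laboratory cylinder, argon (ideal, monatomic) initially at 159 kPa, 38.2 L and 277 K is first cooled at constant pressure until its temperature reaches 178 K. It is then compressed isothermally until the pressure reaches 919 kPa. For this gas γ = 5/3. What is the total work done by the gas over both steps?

-9020 J

n = P₁V₁/(RT₁) = 159×38.2/(8.314×277) = 2.64 mol.
Step 1 — Isobaric: P stays 159 kPa; V/T = const ⇒ T₂ = 178 K, V₂ = 24.5 L.
W = PΔV = 159×(24.5−38.2) kPa·L = -2170 J.
ΔU = nCvΔT = 2.64×12.5×(178−277) = -3260 J.
Q = ΔU + W = nCpΔT = -5430 J.
State after step 1: P = 159 kPa, V = 24.5 L, T = 178 K.
Step 2 — Isothermal: T stays 178 K; PV = const ⇒ V₂ = 4.25 L, P₂ = 919 kPa.
ΔU = 0 (ideal gas, T constant).
W = nRT ln(V₂/V₁) = 2.64×8.314×178×ln(0.173) = -6850 J.
Q = ΔU + W = -6850 J.
Net over both steps: W = -9020 J, Q = -12300 J, ΔU = -3260 J.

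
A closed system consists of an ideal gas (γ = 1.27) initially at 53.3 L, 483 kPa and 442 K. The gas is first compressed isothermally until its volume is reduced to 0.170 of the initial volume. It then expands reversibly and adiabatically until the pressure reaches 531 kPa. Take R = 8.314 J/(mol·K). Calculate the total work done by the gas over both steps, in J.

-17000 J

n = P₁V₁/(RT₁) = 483×53.3/(8.314×442) = 7.01 mol.
Step 1 — Isothermal: T stays 442 K; PV = const ⇒ V₂ = 9.06 L, P₂ = 2840 kPa.
ΔU = 0 (ideal gas, T constant).
W = nRT ln(V₂/V₁) = 7.01×8.314×442×ln(0.170) = -45600 J.
Q = ΔU + W = -45600 J.
State after step 1: P = 2840 kPa, V = 9.06 L, T = 442 K.
Step 2 — Adiabatic: T₂/T₁ = (P₂/P₁)^((γ−1)/γ) ⇒ T₂ = 442×(0.187)^0.213 = 309 K; V₂ = 33.9 L.
ΔU = nCvΔT = 7.01×30.8×(309−442) = -28600 J.
Q = 0 for an adiabatic process, so W = −ΔU = 28600 J.
Net over both steps: W = -17000 J, Q = -45600 J, ΔU = -28600 J.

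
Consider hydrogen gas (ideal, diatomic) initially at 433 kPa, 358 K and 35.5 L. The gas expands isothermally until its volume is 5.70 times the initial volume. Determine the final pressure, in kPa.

Isothermal: T stays 358 K; PV = const ⇒ V₂ = 202 L, P₂ = 76.0 kPa.

76.0 kPa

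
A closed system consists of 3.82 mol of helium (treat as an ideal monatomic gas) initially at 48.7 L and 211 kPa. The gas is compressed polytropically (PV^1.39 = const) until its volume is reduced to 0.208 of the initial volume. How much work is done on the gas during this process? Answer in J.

22300 J

T₁ = P₁V₁/(nR) = 211×48.7/(3.82×8.314) = 324 K.
Polytropic n=1.39: T₂ = T₁(V₁/V₂)^(n−1) = 324×(4.81)^0.39 = 597 K; P₂ = P₁(V₁/V₂)^n = 1870 kPa.
W = (P₁V₁−P₂V₂)/(n−1) = (211×48.7−1870×10.1)/0.39 = -22300 J.
Work done on the gas = −W_by = 22300 J.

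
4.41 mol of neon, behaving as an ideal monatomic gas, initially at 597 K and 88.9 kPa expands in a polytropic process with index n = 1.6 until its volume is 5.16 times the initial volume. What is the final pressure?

V₁ = nRT₁/P₁ = 4.41×8.314×597/88.9 = 246 L.
Polytropic n=1.6: T₂ = T₁(V₁/V₂)^(n−1) = 597×(0.194)^0.60 = 223 K; P₂ = P₁(V₁/V₂)^n = 6.44 kPa.

6.44 kPa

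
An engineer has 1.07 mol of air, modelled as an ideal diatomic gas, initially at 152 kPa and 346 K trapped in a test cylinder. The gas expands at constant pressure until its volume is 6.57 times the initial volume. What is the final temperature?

2270 K

V₁ = nRT₁/P₁ = 1.07×8.314×346/152 = 20.3 L.
Isobaric: P stays 152 kPa; V/T = const ⇒ T₂ = 2270 K, V₂ = 133 L.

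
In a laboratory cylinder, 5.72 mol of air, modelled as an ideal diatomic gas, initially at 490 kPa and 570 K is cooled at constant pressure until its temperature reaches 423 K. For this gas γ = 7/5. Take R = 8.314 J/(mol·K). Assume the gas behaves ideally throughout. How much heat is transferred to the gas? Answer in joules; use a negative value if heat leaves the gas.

-24500 J

V₁ = nRT₁/P₁ = 5.72×8.314×570/490 = 55.3 L.
Isobaric: P stays 490 kPa; V/T = const ⇒ T₂ = 423 K, V₂ = 41.1 L.
W = PΔV = 490×(41.1−55.3) kPa·L = -6990 J.
ΔU = nCvΔT = 5.72×20.8×(423−570) = -17500 J.
Q = ΔU + W = nCpΔT = -24500 J.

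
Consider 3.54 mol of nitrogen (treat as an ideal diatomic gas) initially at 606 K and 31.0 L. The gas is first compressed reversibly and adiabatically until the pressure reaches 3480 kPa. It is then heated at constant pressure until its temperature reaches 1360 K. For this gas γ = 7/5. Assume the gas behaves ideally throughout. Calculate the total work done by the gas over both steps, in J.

P₁ = nRT₁/V₁ = 3.54×8.314×606/31.0 = 575 kPa.
Step 1 — Adiabatic: T₂/T₁ = (P₂/P₁)^((γ−1)/γ) ⇒ T₂ = 606×(6.05)^0.286 = 1010 K; V₂ = 8.57 L.
ΔU = nCvΔT = 3.54×20.8×(1010−606) = 30000 J.
Q = 0 for an adiabatic process, so W = −ΔU = -30000 J.
State after step 1: P = 3480 kPa, V = 8.57 L, T = 1010 K.
Step 2 — Isobaric: P stays 3480 kPa; V/T = const ⇒ T₂ = 1360 K, V₂ = 11.5 L.
W = PΔV = 3480×(11.5−8.57) kPa·L = 10200 J.
ΔU = nCvΔT = 3.54×20.8×(1360−1010) = 25500 J.
Q = ΔU + W = nCpΔT = 35700 J.
Net over both steps: W = -19800 J, Q = 35700 J, ΔU = 55500 J.

-19800 J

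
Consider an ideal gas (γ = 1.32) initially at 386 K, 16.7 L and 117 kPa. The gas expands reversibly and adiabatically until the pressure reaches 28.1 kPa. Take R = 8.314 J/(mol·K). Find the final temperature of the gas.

Adiabatic: T₂/T₁ = (P₂/P₁)^((γ−1)/γ) ⇒ T₂ = 386×(0.240)^0.242 = 273 K; V₂ = 49.2 L.

273 K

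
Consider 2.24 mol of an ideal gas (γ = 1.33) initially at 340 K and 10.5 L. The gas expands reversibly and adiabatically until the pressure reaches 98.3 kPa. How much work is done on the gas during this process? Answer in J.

-6950 J

P₁ = nRT₁/V₁ = 2.24×8.314×340/10.5 = 603 kPa.
Adiabatic: T₂/T₁ = (P₂/P₁)^((γ−1)/γ) ⇒ T₂ = 340×(0.163)^0.248 = 217 K; V₂ = 41.1 L.
ΔU = nCvΔT = 2.24×25.2×(217−340) = -6950 J.
Q = 0 for an adiabatic process, so W = −ΔU = 6950 J.
Work done on the gas = −W_by = -6950 J.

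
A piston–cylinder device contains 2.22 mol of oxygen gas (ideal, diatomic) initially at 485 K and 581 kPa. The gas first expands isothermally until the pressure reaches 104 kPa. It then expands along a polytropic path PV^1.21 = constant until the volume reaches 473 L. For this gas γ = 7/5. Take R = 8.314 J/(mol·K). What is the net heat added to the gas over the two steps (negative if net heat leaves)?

V₁ = nRT₁/P₁ = 2.22×8.314×485/581 = 15.4 L.
Step 1 — Isothermal: T stays 485 K; PV = const ⇒ V₂ = 86.1 L, P₂ = 104 kPa.
ΔU = 0 (ideal gas, T constant).
W = nRT ln(V₂/V₁) = 2.22×8.314×485×ln(5.59) = 15400 J.
Q = ΔU + W = 15400 J.
State after step 1: P = 104 kPa, V = 86.1 L, T = 485 K.
Step 2 — Polytropic n=1.21: T₂ = T₁(V₁/V₂)^(n−1) = 485×(0.182)^0.21 = 339 K; P₂ = P₁(V₁/V₂)^n = 13.2 kPa.
W = (P₁V₁−P₂V₂)/(n−1) = (104×86.1−13.2×473)/0.21 = 12800 J.
ΔU = nCvΔT = 2.22×20.8×(339−485) = -6730 J.
Q = ΔU + W = 6090 J.
Net over both steps: W = 28200 J, Q = 21500 J, ΔU = -6730 J.

21500 J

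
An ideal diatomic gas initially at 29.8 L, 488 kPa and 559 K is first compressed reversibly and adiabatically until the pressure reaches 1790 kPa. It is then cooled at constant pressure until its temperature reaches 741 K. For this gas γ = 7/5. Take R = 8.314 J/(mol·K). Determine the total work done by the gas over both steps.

-18200 J

n = P₁V₁/(RT₁) = 488×29.8/(8.314×559) = 3.13 mol.
Step 1 — Adiabatic: T₂/T₁ = (P₂/P₁)^((γ−1)/γ) ⇒ T₂ = 559×(3.67)^0.286 = 810 K; V₂ = 11.8 L.
ΔU = nCvΔT = 3.13×20.8×(810−559) = 16300 J.
Q = 0 for an adiabatic process, so W = −ΔU = -16300 J.
State after step 1: P = 1790 kPa, V = 11.8 L, T = 810 K.
Step 2 — Isobaric: P stays 1790 kPa; V/T = const ⇒ T₂ = 741 K, V₂ = 10.8 L.
W = PΔV = 1790×(10.8−11.8) kPa·L = -1800 J.
ΔU = nCvΔT = 3.13×20.8×(741−810) = -4510 J.
Q = ΔU + W = nCpΔT = -6320 J.
Net over both steps: W = -18200 J, Q = -6320 J, ΔU = 11800 J.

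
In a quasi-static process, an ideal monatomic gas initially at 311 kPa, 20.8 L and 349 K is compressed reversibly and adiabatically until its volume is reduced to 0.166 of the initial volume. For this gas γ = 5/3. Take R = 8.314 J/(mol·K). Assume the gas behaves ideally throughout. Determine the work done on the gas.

22400 J

n = P₁V₁/(RT₁) = 311×20.8/(8.314×349) = 2.23 mol.
Adiabatic: TV^(γ−1) = const ⇒ T₂ = 349×(6.02)^0.667 = 1160 K; PV^γ = const ⇒ P₂ = 6200 kPa.
ΔU = nCvΔT = 2.23×12.5×(1160−349) = 22400 J.
Q = 0 for an adiabatic process, so W = −ΔU = -22400 J.
Work done on the gas = −W_by = 22400 J.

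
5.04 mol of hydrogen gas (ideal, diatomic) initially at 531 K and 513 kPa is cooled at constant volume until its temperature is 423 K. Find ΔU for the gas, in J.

-11300 J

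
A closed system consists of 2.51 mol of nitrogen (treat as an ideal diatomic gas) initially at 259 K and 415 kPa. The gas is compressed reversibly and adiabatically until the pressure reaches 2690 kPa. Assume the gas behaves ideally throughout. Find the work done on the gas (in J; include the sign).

V₁ = nRT₁/P₁ = 2.51×8.314×259/415 = 13.0 L.
Adiabatic: T₂/T₁ = (P₂/P₁)^((γ−1)/γ) ⇒ T₂ = 259×(6.48)^0.286 = 442 K; V₂ = 3.43 L.
ΔU = nCvΔT = 2.51×20.8×(442−259) = 9540 J.
Q = 0 for an adiabatic process, so W = −ΔU = -9540 J.
Work done on the gas = −W_by = 9540 J.

9540 J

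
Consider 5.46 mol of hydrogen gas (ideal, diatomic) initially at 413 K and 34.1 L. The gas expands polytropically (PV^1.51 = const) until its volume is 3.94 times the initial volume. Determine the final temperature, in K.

P₁ = nRT₁/V₁ = 5.46×8.314×413/34.1 = 550 kPa.
Polytropic n=1.51: T₂ = T₁(V₁/V₂)^(n−1) = 413×(0.254)^0.51 = 205 K; P₂ = P₁(V₁/V₂)^n = 69.3 kPa.

205 K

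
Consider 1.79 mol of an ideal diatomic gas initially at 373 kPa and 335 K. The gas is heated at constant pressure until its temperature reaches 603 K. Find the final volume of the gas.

V₁ = nRT₁/P₁ = 1.79×8.314×335/373 = 13.4 L.
Isobaric: P stays 373 kPa; V/T = const ⇒ T₂ = 603 K, V₂ = 24.1 L.

24.1 L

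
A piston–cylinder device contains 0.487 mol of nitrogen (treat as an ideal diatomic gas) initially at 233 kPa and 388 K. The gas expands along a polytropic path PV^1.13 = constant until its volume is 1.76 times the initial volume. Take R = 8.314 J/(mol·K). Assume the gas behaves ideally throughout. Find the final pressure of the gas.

123 kPa

V₁ = nRT₁/P₁ = 0.487×8.314×388/233 = 6.74 L.
Polytropic n=1.13: T₂ = T₁(V₁/V₂)^(n−1) = 388×(0.568)^0.13 = 361 K; P₂ = P₁(V₁/V₂)^n = 123 kPa.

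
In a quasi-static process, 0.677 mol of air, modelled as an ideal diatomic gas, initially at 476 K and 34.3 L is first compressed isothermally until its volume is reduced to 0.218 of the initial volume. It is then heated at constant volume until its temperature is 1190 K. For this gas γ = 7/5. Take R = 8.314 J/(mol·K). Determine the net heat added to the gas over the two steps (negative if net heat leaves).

P₁ = nRT₁/V₁ = 0.677×8.314×476/34.3 = 78.1 kPa.
Step 1 — Isothermal: T stays 476 K; PV = const ⇒ V₂ = 7.48 L, P₂ = 358 kPa.
ΔU = 0 (ideal gas, T constant).
W = nRT ln(V₂/V₁) = 0.677×8.314×476×ln(0.218) = -4080 J.
Q = ΔU + W = -4080 J.
State after step 1: P = 358 kPa, V = 7.48 L, T = 476 K.
Step 2 — Isochoric: V stays 7.48 L; P/T = const ⇒ T₂ = 1190 K, P₂ = 896 kPa.
W = 0 (no volume change).
ΔU = nCvΔT = 0.677×20.8×(1190−476) = 10000 J.
Q = ΔU = 10000 J.
Net over both steps: W = -4080 J, Q = 5970 J, ΔU = 10000 J.

5970 J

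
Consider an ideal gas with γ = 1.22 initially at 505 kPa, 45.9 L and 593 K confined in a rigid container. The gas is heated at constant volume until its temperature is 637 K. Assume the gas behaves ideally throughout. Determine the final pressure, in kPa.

Isochoric: V stays 45.9 L; P/T = const ⇒ T₂ = 637 K, P₂ = 542 kPa.

542 kPa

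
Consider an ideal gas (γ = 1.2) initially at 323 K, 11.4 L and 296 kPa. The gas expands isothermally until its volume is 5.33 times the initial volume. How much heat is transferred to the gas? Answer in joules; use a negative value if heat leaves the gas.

5650 J

n = P₁V₁/(RT₁) = 296×11.4/(8.314×323) = 1.26 mol.
Isothermal: T stays 323 K; PV = const ⇒ V₂ = 60.8 L, P₂ = 55.5 kPa.
ΔU = 0 (ideal gas, T constant).
W = nRT ln(V₂/V₁) = 1.26×8.314×323×ln(5.33) = 5650 J.
Q = ΔU + W = 5650 J.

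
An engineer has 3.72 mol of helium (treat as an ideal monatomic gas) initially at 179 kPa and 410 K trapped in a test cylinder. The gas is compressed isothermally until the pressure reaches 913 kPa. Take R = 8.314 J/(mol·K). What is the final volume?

13.9 L

V₁ = nRT₁/P₁ = 3.72×8.314×410/179 = 70.8 L.
Isothermal: T stays 410 K; PV = const ⇒ V₂ = 13.9 L, P₂ = 913 kPa.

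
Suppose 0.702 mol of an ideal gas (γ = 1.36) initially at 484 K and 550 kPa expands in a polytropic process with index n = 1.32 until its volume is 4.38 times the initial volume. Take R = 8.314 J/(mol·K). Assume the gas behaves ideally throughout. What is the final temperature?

302 K

V₁ = nRT₁/P₁ = 0.702×8.314×484/550 = 5.14 L.
Polytropic n=1.32: T₂ = T₁(V₁/V₂)^(n−1) = 484×(0.228)^0.32 = 302 K; P₂ = P₁(V₁/V₂)^n = 78.3 kPa.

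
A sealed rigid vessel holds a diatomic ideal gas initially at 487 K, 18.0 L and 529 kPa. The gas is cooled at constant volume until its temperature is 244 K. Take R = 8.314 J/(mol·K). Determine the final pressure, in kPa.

Isochoric: V stays 18.0 L; P/T = const ⇒ T₂ = 244 K, P₂ = 265 kPa.

265 kPa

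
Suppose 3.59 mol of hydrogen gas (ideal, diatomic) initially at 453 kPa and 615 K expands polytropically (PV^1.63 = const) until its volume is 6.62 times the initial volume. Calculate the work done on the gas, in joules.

V₁ = nRT₁/P₁ = 3.59×8.314×615/453 = 40.5 L.
Polytropic n=1.63: T₂ = T₁(V₁/V₂)^(n−1) = 615×(0.151)^0.63 = 187 K; P₂ = P₁(V₁/V₂)^n = 20.8 kPa.
W = (P₁V₁−P₂V₂)/(n−1) = (453×40.5−20.8×268)/0.63 = 20300 J.
Work done on the gas = −W_by = -20300 J.

-20300 J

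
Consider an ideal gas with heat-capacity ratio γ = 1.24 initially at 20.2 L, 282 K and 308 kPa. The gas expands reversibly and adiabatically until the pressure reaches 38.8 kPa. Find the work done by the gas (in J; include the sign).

n = P₁V₁/(RT₁) = 308×20.2/(8.314×282) = 2.65 mol.
Adiabatic: T₂/T₁ = (P₂/P₁)^((γ−1)/γ) ⇒ T₂ = 282×(0.126)^0.194 = 189 K; V₂ = 107 L.
ΔU = nCvΔT = 2.65×34.6×(189−282) = -8560 J.
Q = 0 for an adiabatic process, so W = −ΔU = 8560 J.

8560 J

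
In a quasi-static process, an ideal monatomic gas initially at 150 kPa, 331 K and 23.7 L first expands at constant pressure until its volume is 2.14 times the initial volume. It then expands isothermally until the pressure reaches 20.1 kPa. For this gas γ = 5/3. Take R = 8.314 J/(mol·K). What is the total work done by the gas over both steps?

19300 J

n = P₁V₁/(RT₁) = 150×23.7/(8.314×331) = 1.29 mol.
Step 1 — Isobaric: P stays 150 kPa; V/T = const ⇒ T₂ = 708 K, V₂ = 50.7 L.
W = PΔV = 150×(50.7−23.7) kPa·L = 4050 J.
ΔU = nCvΔT = 1.29×12.5×(708−331) = 6080 J.
Q = ΔU + W = nCpΔT = 10100 J.
State after step 1: P = 150 kPa, V = 50.7 L, T = 708 K.
Step 2 — Isothermal: T stays 708 K; PV = const ⇒ V₂ = 378 L, P₂ = 20.1 kPa.
ΔU = 0 (ideal gas, T constant).
W = nRT ln(V₂/V₁) = 1.29×8.314×708×ln(7.46) = 15300 J.
Q = ΔU + W = 15300 J.
Net over both steps: W = 19300 J, Q = 25400 J, ΔU = 6080 J.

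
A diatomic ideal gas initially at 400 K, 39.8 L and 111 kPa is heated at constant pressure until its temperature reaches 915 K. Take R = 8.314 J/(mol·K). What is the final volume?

Isobaric: P stays 111 kPa; V/T = const ⇒ T₂ = 915 K, V₂ = 91.0 L.

91.0 L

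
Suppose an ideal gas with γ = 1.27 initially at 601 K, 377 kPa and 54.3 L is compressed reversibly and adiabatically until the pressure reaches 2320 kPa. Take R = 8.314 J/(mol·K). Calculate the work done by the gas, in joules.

-35800 J

n = P₁V₁/(RT₁) = 377×54.3/(8.314×601) = 4.10 mol.
Adiabatic: T₂/T₁ = (P₂/P₁)^((γ−1)/γ) ⇒ T₂ = 601×(6.15)^0.213 = 884 K; V₂ = 13.0 L.
ΔU = nCvΔT = 4.10×30.8×(884−601) = 35800 J.
Q = 0 for an adiabatic process, so W = −ΔU = -35800 J.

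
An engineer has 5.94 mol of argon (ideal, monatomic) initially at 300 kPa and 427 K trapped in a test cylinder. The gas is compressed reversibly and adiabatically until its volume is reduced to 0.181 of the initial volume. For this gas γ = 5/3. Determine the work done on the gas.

67200 J

V₁ = nRT₁/P₁ = 5.94×8.314×427/300 = 70.3 L.
Adiabatic: TV^(γ−1) = const ⇒ T₂ = 427×(5.52)^0.667 = 1330 K; PV^γ = const ⇒ P₂ = 5180 kPa.
ΔU = nCvΔT = 5.94×12.5×(1330−427) = 67200 J.
Q = 0 for an adiabatic process, so W = −ΔU = -67200 J.
Work done on the gas = −W_by = 67200 J.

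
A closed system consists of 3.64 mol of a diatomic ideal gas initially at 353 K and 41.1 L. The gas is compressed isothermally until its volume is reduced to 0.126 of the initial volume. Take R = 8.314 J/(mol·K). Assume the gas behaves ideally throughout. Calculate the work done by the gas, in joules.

-22100 J

P₁ = nRT₁/V₁ = 3.64×8.314×353/41.1 = 260 kPa.
Isothermal: T stays 353 K; PV = const ⇒ V₂ = 5.18 L, P₂ = 2060 kPa.
W = nRT ln(V₂/V₁) = 3.64×8.314×353×ln(0.126) = -22100 J.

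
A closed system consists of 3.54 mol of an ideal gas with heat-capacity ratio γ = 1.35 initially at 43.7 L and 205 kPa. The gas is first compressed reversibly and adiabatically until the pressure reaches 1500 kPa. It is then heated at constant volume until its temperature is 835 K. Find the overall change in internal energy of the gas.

T₁ = P₁V₁/(nR) = 205×43.7/(3.54×8.314) = 304 K.
Step 1 — Adiabatic: T₂/T₁ = (P₂/P₁)^((γ−1)/γ) ⇒ T₂ = 304×(7.32)^0.259 = 510 K; V₂ = 10.0 L.
ΔU = nCvΔT = 3.54×23.8×(510−304) = 17300 J.
Q = 0 for an adiabatic process, so W = −ΔU = -17300 J.
State after step 1: P = 1500 kPa, V = 10.0 L, T = 510 K.
Step 2 — Isochoric: V stays 10.0 L; P/T = const ⇒ T₂ = 835 K, P₂ = 2460 kPa.
W = 0 (no volume change).
ΔU = nCvΔT = 3.54×23.8×(835−510) = 27300 J.
Q = ΔU = 27300 J.
Net over both steps: W = -17300 J, Q = 27300 J, ΔU = 44600 J.

44600 J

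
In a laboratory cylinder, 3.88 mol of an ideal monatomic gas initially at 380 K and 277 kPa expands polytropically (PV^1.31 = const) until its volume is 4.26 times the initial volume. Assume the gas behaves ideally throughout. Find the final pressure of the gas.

41.5 kPa

V₁ = nRT₁/P₁ = 3.88×8.314×380/277 = 44.3 L.
Polytropic n=1.31: T₂ = T₁(V₁/V₂)^(n−1) = 380×(0.235)^0.31 = 242 K; P₂ = P₁(V₁/V₂)^n = 41.5 kPa.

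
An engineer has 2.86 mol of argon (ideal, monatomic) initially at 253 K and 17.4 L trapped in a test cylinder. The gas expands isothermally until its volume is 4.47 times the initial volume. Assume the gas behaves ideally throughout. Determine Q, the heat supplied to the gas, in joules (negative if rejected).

9010 J

P₁ = nRT₁/V₁ = 2.86×8.314×253/17.4 = 346 kPa.
Isothermal: T stays 253 K; PV = const ⇒ V₂ = 77.8 L, P₂ = 77.3 kPa.
ΔU = 0 (ideal gas, T constant).
W = nRT ln(V₂/V₁) = 2.86×8.314×253×ln(4.47) = 9010 J.
Q = ΔU + W = 9010 J.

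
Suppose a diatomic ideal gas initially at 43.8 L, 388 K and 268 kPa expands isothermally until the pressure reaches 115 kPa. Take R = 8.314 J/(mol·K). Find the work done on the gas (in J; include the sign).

-9930 J

n = P₁V₁/(RT₁) = 268×43.8/(8.314×388) = 3.64 mol.
Isothermal: T stays 388 K; PV = const ⇒ V₂ = 102 L, P₂ = 115 kPa.
W = nRT ln(V₂/V₁) = 3.64×8.314×388×ln(2.33) = 9930 J.
Work done on the gas = −W_by = -9930 J.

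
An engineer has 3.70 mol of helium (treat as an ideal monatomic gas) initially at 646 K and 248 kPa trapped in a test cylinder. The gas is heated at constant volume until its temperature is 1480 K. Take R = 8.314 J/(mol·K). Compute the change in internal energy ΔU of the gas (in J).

V₁ = nRT₁/P₁ = 3.70×8.314×646/248 = 80.1 L.
Isochoric: V stays 80.1 L; P/T = const ⇒ T₂ = 1480 K, P₂ = 568 kPa.
For an ideal gas ΔU = nCvΔT with Cv = (3/2)R = 12.5 J/(mol·K).
ΔU = 3.70×12.5×(1480−646) = 38500 J.

38500 J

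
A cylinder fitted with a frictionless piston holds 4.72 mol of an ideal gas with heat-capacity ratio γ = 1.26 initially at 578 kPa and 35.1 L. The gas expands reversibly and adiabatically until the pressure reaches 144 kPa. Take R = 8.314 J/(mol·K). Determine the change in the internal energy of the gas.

-19500 J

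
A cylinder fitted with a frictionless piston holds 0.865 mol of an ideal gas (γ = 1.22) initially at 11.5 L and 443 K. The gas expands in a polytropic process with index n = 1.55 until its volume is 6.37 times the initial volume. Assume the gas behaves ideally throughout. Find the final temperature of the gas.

P₁ = nRT₁/V₁ = 0.865×8.314×443/11.5 = 277 kPa.
Polytropic n=1.55: T₂ = T₁(V₁/V₂)^(n−1) = 443×(0.157)^0.55 = 160 K; P₂ = P₁(V₁/V₂)^n = 15.7 kPa.

160 K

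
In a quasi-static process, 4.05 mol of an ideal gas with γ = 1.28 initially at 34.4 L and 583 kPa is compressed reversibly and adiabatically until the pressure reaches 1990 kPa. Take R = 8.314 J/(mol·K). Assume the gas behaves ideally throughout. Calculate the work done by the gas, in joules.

T₁ = P₁V₁/(nR) = 583×34.4/(4.05×8.314) = 596 K.
Adiabatic: T₂/T₁ = (P₂/P₁)^((γ−1)/γ) ⇒ T₂ = 596×(3.41)^0.219 = 779 K; V₂ = 13.2 L.
ΔU = nCvΔT = 4.05×29.7×(779−596) = 22100 J.
Q = 0 for an adiabatic process, so W = −ΔU = -22100 J.

-22100 J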